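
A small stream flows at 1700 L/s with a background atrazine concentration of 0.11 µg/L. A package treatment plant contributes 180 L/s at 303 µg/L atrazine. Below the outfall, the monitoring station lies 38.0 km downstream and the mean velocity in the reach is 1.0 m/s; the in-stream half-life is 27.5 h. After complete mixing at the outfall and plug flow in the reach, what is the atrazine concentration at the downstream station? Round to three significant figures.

Mixed concentration C = ΣQC/ΣQ = (1700·0.1100 + 180.0·303.0) / 1880 = 54730/1880 = 29.11 µg/L.
Travel time t = 38.0·1000 / 1.0 = 38000 s = 10.56 h.
Half-life 27.5 h → k = ln 2 / 27.5 = 0.02521 h⁻¹ = 0.6049 d⁻¹.
After decay, C = 29.11 × e^(−kt) = 29.11 × 0.7664 = 22.31 µg/L.

22.3 µg/L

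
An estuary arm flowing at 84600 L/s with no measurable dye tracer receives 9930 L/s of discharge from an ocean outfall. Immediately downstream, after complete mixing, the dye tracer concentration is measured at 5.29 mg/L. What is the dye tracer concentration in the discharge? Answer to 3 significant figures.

50.4 mg/L

Mass balance: 84600·0 + 9930·Cₑ = 94530·5.290
→ Cₑ = (94530·5.290 − 84600·0) / 9930 = 50.36 mg/L.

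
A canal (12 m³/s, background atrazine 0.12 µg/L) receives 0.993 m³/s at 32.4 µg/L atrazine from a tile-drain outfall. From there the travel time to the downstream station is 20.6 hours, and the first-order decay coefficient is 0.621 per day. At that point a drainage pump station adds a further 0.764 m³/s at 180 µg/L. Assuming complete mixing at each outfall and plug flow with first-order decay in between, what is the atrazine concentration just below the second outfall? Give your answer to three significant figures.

11.4 µg/L

After mixing, C = (12.00·0.1200 + 0.9930·32.40) / 12.99 = 33.61/12.99 = 2.587 µg/L; combined flow 12.99 m³/s.
First-order decay: C = 2.587·exp(−k·t) = 2.587·0.5868 = 1.518 µg/L.
Second outfall: C = (12.99·1.518 + 0.7640·180.0)/13.76 = 11.43 µg/L.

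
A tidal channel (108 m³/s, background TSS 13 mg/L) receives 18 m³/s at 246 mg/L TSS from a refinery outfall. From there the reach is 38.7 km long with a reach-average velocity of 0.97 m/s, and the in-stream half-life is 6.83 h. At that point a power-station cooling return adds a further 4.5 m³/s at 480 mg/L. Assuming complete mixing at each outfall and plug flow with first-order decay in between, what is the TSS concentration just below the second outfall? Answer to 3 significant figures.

Flow-weighted average: C = (108.0·13.00 + 18.00·246.0) / 126.0 = 5832/126.0 = 46.29 mg/L; combined flow 126.0 m³/s.
Travel time t = 38.7·1000 / 0.97 = 39900 s = 11.08 h.
Half-life 6.83 h → k = ln 2 / 6.83 = 0.1015 h⁻¹ = 2.436 d⁻¹.
After decay, C = 46.29 × e^(−kt) = 46.29 × 0.3247 = 15.03 mg/L.
At the second outfall, C = (126.0·15.03 + 4.500·480.0) / (126.0 + 4.500) = 31.06 mg/L.

31.1 mg/L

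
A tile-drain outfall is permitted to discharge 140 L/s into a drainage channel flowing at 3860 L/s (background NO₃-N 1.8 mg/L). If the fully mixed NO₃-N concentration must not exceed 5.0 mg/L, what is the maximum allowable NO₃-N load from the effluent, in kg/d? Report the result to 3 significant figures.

Mass balance at the limit: 3860·1.800 + 140.0·Cₑ = 4000·5.0 → Cₑ = 93.23 mg/L.
140.0 L/s = 0.1400 m³/s. Load = 0.1400 m³/s × 93.23 g/m³ × 86 400 s/d = 1128 kg/d.

1130 kg/d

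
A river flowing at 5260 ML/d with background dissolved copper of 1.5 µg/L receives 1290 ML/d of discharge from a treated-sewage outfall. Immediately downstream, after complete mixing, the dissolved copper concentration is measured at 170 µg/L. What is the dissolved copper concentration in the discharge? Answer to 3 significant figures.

857 µg/L

Mass balance: 5260·1.500 + 1290·Cₑ = 6550·170.0
→ Cₑ = (6550·170.0 − 5260·1.500) / 1290 = 857.1 µg/L.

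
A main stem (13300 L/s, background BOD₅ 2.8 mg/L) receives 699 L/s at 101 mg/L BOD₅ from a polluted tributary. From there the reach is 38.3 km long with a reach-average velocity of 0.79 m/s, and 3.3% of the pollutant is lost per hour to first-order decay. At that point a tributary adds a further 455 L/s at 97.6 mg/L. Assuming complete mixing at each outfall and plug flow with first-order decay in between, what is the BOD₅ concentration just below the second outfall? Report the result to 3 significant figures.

Mass balance: C = (13300·2.800 + 699.0·101.0) / 14000 = 107800/14000 = 7.703 mg/L; combined flow 14000 L/s.
Travel time t = 38.3·1000 / 0.79 = 48480 s = 13.47 h.
3.3%/h lost → k = −ln(1 − 0.033) = 0.03356 h⁻¹.
First-order decay: C = 7.703·exp(−k·t) = 7.703·0.6364 = 4.903 mg/L.
At the second outfall, C = (14000·4.903 + 455.0·97.60) / (14000 + 455.0) = 7.821 mg/L.

7.82 mg/L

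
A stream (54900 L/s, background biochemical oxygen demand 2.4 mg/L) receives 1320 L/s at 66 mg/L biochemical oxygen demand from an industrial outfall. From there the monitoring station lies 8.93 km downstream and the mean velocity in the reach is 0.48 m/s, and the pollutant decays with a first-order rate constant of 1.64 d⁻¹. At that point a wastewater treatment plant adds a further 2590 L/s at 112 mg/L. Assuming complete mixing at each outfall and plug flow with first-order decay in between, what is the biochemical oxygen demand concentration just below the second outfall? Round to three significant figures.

7.55 mg/L

After mixing, C = (54900·2.400 + 1320·66.00) / 56220 = 218900/56220 = 3.893 mg/L; combined flow 56220 L/s.
Travel time t = 8.93·1000 / 0.48 = 18600 s = 5.168 h.
Applying C = C₀e^(−kt): 3.893 × 0.7025 = 2.735 mg/L.
At the second outfall, C = (56220·2.735 + 2590·112.0) / (56220 + 2590) = 7.547 mg/L.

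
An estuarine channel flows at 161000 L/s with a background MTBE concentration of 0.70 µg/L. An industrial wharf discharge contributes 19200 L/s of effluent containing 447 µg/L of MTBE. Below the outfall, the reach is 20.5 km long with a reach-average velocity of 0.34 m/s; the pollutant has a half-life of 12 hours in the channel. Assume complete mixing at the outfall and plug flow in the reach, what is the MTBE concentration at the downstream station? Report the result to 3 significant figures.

Flow-weighted average: C = (161000·0.7000 + 19200·447.0) / 180200 = 8695000/180200 = 48.25 µg/L.
Travel time t = 20.5·1000 / 0.34 = 60290 s = 16.75 h.
Half-life 12 h → k = ln 2 / 12 = 0.05776 h⁻¹ = 1.386 d⁻¹.
Applying C = C₀e^(−kt): 48.25 × 0.3801 = 18.34 µg/L.

18.3 µg/L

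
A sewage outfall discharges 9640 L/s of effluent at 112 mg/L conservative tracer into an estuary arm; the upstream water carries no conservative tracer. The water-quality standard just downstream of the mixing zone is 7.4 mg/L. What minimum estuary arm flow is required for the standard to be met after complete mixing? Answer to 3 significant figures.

Set C_mix = 7.4: (Q·0 + 9640·112.0) / (Q + 9640) = 7.4
→ Q = 9640·(112.0 − 7.4)/(7.4 − 0) = 136300 L/s.

136000 L/s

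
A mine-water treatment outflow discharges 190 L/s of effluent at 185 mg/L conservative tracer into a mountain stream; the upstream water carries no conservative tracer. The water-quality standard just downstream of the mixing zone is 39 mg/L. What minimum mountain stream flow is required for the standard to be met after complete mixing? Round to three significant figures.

Set C_mix = 39: (Q·0 + 190.0·185.0) / (Q + 190.0) = 39
→ Q = 190.0·(185.0 − 39)/(39 − 0) = 711.3 L/s.

711 L/s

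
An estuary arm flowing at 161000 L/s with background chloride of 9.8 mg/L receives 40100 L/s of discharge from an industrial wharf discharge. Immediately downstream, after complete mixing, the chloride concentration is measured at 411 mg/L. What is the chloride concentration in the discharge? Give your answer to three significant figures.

2020 mg/L

Mass balance: 161000·9.800 + 40100·Cₑ = 201100·411.0
→ Cₑ = (201100·411.0 − 161000·9.800) / 40100 = 2022 mg/L.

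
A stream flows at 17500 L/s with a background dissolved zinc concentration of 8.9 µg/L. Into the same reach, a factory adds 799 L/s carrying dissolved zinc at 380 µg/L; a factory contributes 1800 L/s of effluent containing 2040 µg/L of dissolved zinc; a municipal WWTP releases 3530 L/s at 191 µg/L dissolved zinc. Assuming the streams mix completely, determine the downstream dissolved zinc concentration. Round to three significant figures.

Flow-weighted average: C = (17500·8.900 + 799.0·380.0 + 1800·2040 + 3530·191.0) / 23630 = 4806000/23630 = 203.4 µg/L.

203 µg/L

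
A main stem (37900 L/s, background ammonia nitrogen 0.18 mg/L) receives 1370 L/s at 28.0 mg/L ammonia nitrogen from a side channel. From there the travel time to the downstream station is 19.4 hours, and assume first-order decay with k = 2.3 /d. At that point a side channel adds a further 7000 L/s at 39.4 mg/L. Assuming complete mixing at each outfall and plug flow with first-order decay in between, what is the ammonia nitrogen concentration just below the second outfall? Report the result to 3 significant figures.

Mixed concentration C = ΣQC/ΣQ = (37900·0.1800 + 1370·28.00) / 39270 = 45180/39270 = 1.151 mg/L; combined flow 39270 L/s.
Decay over the reach: 1.151·exp(−kt) = 1.151·0.1558 = 0.1793 mg/L.
Second outfall: C = (39270·0.1793 + 7000·39.40)/46270 = 6.113 mg/L.

6.11 mg/L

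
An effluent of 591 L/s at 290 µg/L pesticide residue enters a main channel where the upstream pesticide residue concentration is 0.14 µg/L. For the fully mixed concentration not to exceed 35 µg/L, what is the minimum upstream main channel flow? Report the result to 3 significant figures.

Set C_mix = 35: (Q·0.1400 + 591.0·290.0) / (Q + 591.0) = 35
→ Q = 591.0·(290.0 − 35)/(35 − 0.1400) = 4323 L/s.

4320 L/s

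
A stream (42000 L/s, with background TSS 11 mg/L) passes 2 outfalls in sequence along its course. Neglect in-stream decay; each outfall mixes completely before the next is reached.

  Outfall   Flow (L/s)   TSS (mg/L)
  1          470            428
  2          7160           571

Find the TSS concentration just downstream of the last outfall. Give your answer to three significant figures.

95.7 mg/L

Outfall 1: combined Q = 42470 L/s; C = (42000·11.00 + 470.0·428.0)/42470 = 15.61 mg/L.
Outfall 2: combined Q = 49630 L/s; C = (42470·15.61 + 7160·571.0)/49630 = 95.74 mg/L.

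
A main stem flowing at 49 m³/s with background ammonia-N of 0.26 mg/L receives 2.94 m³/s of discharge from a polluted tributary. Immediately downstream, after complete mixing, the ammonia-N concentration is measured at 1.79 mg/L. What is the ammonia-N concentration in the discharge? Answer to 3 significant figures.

27.3 mg/L

Mass balance: 49.00·0.2600 + 2.940·Cₑ = 51.94·1.790
→ Cₑ = (51.94·1.790 − 49.00·0.2600) / 2.940 = 27.29 mg/L.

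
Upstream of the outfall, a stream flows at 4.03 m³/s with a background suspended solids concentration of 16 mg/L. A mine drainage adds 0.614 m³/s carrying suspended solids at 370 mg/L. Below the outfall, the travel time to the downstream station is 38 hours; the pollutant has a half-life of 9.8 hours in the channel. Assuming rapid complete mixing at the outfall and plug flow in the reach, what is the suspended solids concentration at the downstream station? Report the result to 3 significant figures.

4.27 mg/L

Mixed concentration C = ΣQC/ΣQ = (4.030·16.00 + 0.6140·370.0) / 4.644 = 291.7/4.644 = 62.80 mg/L.
Half-life 9.8 h → k = ln 2 / 9.8 = 0.07073 h⁻¹ = 1.698 d⁻¹.
Applying C = C₀e^(−kt): 62.80 × 0.06804 = 4.273 mg/L.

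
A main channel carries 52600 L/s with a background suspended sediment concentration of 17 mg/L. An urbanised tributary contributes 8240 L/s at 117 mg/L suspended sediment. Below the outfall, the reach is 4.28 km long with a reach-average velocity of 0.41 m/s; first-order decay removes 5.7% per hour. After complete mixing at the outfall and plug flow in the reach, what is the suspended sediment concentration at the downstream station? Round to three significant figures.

25.8 mg/L

Flow-weighted average: C = (52600·17.00 + 8240·117.0) / 60840 = 1858000/60840 = 30.54 mg/L.
Travel time t = 4.28·1000 / 0.41 = 10440 s = 2.900 h.
5.7%/h lost → k = −ln(1 − 0.057) = 0.05869 h⁻¹.
After decay, C = 30.54 × e^(−kt) = 30.54 × 0.8435 = 25.76 mg/L.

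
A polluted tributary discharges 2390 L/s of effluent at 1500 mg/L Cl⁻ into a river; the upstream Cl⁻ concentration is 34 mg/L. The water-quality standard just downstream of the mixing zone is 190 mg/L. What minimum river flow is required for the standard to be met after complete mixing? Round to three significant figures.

Set C_mix = 190: (Q·34.00 + 2390·1500) / (Q + 2390) = 190
→ Q = 2390·(1500 − 190)/(190 − 34.00) = 20070 L/s.

20100 L/s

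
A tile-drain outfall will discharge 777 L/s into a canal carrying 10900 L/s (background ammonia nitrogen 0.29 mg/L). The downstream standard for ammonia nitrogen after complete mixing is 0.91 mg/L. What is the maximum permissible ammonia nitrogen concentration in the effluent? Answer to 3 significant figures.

At the limit, (Qr·Cr + Qe·Cₑ)/(Qr + Qe) = 0.91:
Cₑ = (11680·0.91 − 10900·0.2900) / 777.0 = 9.608 mg/L.

9.61 mg/L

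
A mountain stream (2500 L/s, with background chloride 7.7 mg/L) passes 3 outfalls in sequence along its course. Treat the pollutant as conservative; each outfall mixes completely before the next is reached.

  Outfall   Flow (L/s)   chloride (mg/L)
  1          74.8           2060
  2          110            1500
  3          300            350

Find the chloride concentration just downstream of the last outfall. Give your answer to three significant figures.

Outfall 1: combined Q = 2575 L/s; C = (2500·7.700 + 74.80·2060)/2575 = 67.32 mg/L.
Outfall 2: combined Q = 2685 L/s; C = (2575·67.32 + 110.0·1500)/2685 = 126.0 mg/L.
Outfall 3: combined Q = 2985 L/s; C = (2685·126.0 + 300.0·350.0)/2985 = 148.5 mg/L.

149 mg/L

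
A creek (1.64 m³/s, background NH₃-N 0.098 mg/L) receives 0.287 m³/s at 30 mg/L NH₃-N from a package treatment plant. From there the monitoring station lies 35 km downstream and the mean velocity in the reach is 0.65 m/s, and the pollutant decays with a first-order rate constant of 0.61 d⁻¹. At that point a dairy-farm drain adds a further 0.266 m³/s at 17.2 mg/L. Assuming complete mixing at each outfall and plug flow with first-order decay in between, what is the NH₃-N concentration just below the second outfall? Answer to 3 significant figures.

Conservation of mass: C = (1.640·0.09800 + 0.2870·30.00) / 1.927 = 8.771/1.927 = 4.551 mg/L; combined flow 1.927 m³/s.
Travel time t = 35·1000 / 0.65 = 53850 s = 14.96 h.
After decay, C = 4.551 × e^(−kt) = 4.551 × 0.6837 = 3.112 mg/L.
At the second outfall, C = (1.927·3.112 + 0.2660·17.20) / (1.927 + 0.2660) = 4.821 mg/L.

4.82 mg/L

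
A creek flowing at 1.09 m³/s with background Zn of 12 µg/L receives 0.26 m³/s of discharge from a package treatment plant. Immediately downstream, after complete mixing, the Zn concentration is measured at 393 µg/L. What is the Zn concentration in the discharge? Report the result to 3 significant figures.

Mass balance: 1.090·12.00 + 0.2600·Cₑ = 1.350·393.0
→ Cₑ = (1.350·393.0 − 1.090·12.00) / 0.2600 = 1990 µg/L.

1990 µg/L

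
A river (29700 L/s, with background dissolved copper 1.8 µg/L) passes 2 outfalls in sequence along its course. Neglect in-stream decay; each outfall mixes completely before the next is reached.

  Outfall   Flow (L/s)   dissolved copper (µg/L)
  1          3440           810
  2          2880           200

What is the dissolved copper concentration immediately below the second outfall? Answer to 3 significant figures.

After outfall 1: Q = 29700 + 3440 = 33140 L/s; C = (29700·1.800 + 3440·810.0)/33140 = 85.69 µg/L.
After outfall 2: Q = 33140 + 2880 = 36020 L/s; C = (33140·85.69 + 2880·200.0)/36020 = 94.83 µg/L.

94.8 µg/L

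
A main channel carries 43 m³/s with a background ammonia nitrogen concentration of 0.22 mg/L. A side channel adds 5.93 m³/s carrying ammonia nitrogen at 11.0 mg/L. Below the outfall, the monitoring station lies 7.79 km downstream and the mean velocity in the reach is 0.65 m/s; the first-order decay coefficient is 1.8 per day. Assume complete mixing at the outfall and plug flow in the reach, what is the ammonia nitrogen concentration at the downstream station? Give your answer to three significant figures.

1.19 mg/L

After mixing, C = (43.00·0.2200 + 5.930·11.00) / 48.93 = 74.69/48.93 = 1.526 mg/L.
Travel time t = 7.79·1000 / 0.65 = 11980 s = 3.329 h.
Decay over the reach: 1.526·exp(−kt) = 1.526·0.7791 = 1.189 mg/L.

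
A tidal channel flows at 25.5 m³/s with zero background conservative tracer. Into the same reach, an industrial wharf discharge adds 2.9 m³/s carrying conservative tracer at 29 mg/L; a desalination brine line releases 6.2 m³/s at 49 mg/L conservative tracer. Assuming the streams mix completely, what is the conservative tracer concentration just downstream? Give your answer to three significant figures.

Flow-weighted average: C = (25.50·0 + 2.900·29.00 + 6.200·49.00) / 34.60 = 387.9/34.60 = 11.21 mg/L.

11.2 mg/L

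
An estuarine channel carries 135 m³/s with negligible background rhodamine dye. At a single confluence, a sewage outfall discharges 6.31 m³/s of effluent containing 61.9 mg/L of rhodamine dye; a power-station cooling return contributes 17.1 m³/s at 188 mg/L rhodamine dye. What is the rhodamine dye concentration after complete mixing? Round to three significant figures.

22.8 mg/L

Mixed concentration C = ΣQC/ΣQ = (135.0·0 + 6.310·61.90 + 17.10·188.0) / 158.4 = 3605/158.4 = 22.76 mg/L.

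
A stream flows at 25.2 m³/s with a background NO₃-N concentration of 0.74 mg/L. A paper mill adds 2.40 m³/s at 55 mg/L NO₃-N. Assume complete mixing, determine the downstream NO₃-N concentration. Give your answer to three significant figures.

5.46 mg/L

Conservation of mass: C = (25.20·0.7400 + 2.400·55.00) / 27.60 = 150.6/27.60 = 5.458 mg/L.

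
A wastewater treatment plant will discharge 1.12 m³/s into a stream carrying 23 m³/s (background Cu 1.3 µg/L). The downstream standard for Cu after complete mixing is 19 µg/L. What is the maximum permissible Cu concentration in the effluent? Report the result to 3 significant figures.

At the limit, (Qr·Cr + Qe·Cₑ)/(Qr + Qe) = 19:
Cₑ = (24.12·19 − 23.00·1.300) / 1.120 = 382.5 µg/L.

382 µg/L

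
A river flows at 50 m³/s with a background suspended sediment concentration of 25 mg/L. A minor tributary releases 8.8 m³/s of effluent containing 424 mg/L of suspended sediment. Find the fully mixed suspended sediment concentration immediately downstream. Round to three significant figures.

84.7 mg/L

After mixing, C = (50.00·25.00 + 8.800·424.0) / 58.80 = 4981/58.80 = 84.71 mg/L.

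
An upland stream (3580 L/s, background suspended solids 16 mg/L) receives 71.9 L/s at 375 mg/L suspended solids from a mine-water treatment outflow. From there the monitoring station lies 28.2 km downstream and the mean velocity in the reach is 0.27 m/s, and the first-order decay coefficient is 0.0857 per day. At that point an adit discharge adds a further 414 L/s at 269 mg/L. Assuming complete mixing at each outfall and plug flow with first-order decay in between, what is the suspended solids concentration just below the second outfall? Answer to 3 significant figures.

46.1 mg/L

After mixing, C = (3580·16.00 + 71.90·375.0) / 3652 = 84240/3652 = 23.07 mg/L; combined flow 3652 L/s.
Travel time t = 28.2·1000 / 0.27 = 104400 s = 29.01 h.
Decay over the reach: 23.07·exp(−kt) = 23.07·0.9016 = 20.80 mg/L.
Second outfall: C = (3652·20.80 + 414.0·269.0)/4066 = 46.07 mg/L.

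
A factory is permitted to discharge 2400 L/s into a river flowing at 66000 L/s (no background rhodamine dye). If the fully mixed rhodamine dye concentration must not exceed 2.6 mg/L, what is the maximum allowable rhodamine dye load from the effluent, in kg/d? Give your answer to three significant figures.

Mass balance at the limit: 66000·0 + 2400·Cₑ = 68400·2.6 → Cₑ = 74.10 mg/L.
2400 L/s = 2.400 m³/s. Load = 2.400 m³/s × 74.10 g/m³ × 86 400 s/d = 15370 kg/d.

15400 kg/d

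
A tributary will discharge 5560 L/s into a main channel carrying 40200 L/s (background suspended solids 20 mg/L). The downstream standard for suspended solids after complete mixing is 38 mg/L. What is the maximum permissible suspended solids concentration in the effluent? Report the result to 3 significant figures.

At the limit, (Qr·Cr + Qe·Cₑ)/(Qr + Qe) = 38:
Cₑ = (45760·38 − 40200·20.00) / 5560 = 168.1 mg/L.

168 mg/L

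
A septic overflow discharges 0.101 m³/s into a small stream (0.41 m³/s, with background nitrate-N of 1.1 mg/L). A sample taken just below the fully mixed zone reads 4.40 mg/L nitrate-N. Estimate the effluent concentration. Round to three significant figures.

17.8 mg/L

Mass balance: 0.4100·1.100 + 0.1010·Cₑ = 0.5110·4.400
→ Cₑ = (0.5110·4.400 − 0.4100·1.100) / 0.1010 = 17.80 mg/L.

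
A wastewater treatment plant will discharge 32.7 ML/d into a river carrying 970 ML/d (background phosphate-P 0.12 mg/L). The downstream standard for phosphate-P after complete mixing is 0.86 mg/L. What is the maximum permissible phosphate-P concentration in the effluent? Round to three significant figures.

22.8 mg/L

At the limit, (Qr·Cr + Qe·Cₑ)/(Qr + Qe) = 0.86:
Cₑ = (1003·0.86 − 970.0·0.1200) / 32.70 = 22.81 mg/L.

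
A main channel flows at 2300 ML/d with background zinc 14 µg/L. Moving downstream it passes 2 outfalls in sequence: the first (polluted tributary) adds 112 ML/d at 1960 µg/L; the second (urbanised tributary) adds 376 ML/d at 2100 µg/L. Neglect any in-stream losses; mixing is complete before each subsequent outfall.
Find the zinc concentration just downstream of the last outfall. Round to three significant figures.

Below outfall 1: Q → 2412 ML/d, C = (2300·14.00 + 112.0·1960)/2412 = 104.4 µg/L.
Below outfall 2: Q → 2788 ML/d, C = (2412·104.4 + 376.0·2100)/2788 = 373.5 µg/L.

374 µg/L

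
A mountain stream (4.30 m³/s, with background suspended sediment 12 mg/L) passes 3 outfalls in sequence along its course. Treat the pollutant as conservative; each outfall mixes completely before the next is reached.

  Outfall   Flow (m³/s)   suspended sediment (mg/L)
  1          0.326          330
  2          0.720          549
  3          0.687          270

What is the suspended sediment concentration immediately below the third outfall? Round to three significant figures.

After outfall 1: Q = 4.300 + 0.3260 = 4.626 m³/s; C = (4.300·12.00 + 0.3260·330.0)/4.626 = 34.41 mg/L.
After outfall 2: Q = 4.626 + 0.7200 = 5.346 m³/s; C = (4.626·34.41 + 0.7200·549.0)/5.346 = 103.7 mg/L.
After outfall 3: Q = 5.346 + 0.6870 = 6.033 m³/s; C = (5.346·103.7 + 0.6870·270.0)/6.033 = 122.7 mg/L.

123 mg/L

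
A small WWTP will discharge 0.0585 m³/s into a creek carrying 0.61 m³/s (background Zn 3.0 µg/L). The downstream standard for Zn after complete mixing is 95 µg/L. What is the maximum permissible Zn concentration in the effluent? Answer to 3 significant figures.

At the limit, (Qr·Cr + Qe·Cₑ)/(Qr + Qe) = 95:
Cₑ = (0.6685·95 − 0.6100·3.000) / 0.05850 = 1054 µg/L.

1050 µg/L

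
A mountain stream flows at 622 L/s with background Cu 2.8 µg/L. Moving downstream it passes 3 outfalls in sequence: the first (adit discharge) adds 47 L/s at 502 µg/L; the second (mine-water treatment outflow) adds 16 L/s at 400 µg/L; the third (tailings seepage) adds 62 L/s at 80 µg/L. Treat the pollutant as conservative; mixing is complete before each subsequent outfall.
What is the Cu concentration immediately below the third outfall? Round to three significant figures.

49.1 µg/L

Outfall 1: combined Q = 669.0 L/s; C = (622.0·2.800 + 47.00·502.0)/669.0 = 37.87 µg/L.
Outfall 2: combined Q = 685.0 L/s; C = (669.0·37.87 + 16.00·400.0)/685.0 = 46.33 µg/L.
Outfall 3: combined Q = 747.0 L/s; C = (685.0·46.33 + 62.00·80.00)/747.0 = 49.12 µg/L.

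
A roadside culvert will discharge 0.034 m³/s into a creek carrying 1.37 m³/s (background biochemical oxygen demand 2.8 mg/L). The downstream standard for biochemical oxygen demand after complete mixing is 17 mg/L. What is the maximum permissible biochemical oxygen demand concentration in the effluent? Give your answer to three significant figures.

At the limit, (Qr·Cr + Qe·Cₑ)/(Qr + Qe) = 17:
Cₑ = (1.404·17 − 1.370·2.800) / 0.03400 = 589.2 mg/L.

589 mg/L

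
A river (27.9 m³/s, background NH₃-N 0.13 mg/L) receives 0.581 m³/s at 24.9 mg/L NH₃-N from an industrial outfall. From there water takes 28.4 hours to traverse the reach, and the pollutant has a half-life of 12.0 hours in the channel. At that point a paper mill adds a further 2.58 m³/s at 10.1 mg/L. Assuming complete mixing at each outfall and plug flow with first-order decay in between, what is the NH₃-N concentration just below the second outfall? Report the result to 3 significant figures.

0.952 mg/L

After mixing, C = (27.90·0.1300 + 0.5810·24.90) / 28.48 = 18.09/28.48 = 0.6353 mg/L; combined flow 28.48 m³/s.
Half-life 12.0 h → k = ln 2 / 12.0 = 0.05776 h⁻¹ = 1.386 d⁻¹.
Decay over the reach: 0.6353·exp(−kt) = 0.6353·0.1939 = 0.1232 mg/L.
At the second outfall, C = (28.48·0.1232 + 2.580·10.10) / (28.48 + 2.580) = 0.9519 mg/L.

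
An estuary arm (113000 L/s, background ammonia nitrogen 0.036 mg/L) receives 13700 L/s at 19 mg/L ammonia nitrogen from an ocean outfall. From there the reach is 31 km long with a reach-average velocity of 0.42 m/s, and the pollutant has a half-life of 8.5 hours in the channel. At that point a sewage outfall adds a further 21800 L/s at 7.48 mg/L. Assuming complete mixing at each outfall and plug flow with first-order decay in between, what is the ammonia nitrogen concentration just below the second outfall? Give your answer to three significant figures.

1.43 mg/L

Mass balance: C = (113000·0.03600 + 13700·19.00) / 126700 = 264400/126700 = 2.087 mg/L; combined flow 126700 L/s.
Travel time t = 31·1000 / 0.42 = 73810 s = 20.50 h.
Half-life 8.5 h → k = ln 2 / 8.5 = 0.08155 h⁻¹ = 1.957 d⁻¹.
Applying C = C₀e^(−kt): 2.087 × 0.1879 = 0.3920 mg/L.
Second outfall: C = (126700·0.3920 + 21800·7.480)/148500 = 1.433 mg/L.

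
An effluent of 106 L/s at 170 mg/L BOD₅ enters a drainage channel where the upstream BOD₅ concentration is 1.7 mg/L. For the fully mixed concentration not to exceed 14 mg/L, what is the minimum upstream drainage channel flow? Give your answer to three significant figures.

Set C_mix = 14: (Q·1.700 + 106.0·170.0) / (Q + 106.0) = 14
→ Q = 106.0·(170.0 − 14)/(14 − 1.700) = 1344 L/s.

1340 L/s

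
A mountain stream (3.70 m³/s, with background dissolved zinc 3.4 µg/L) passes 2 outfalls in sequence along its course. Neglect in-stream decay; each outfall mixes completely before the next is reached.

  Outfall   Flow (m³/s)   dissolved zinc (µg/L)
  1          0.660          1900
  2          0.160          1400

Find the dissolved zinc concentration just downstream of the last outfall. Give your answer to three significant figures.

Below outfall 1: Q → 4.360 m³/s, C = (3.700·3.400 + 0.6600·1900)/4.360 = 290.5 µg/L.
Below outfall 2: Q → 4.520 m³/s, C = (4.360·290.5 + 0.1600·1400)/4.520 = 329.8 µg/L.

330 µg/L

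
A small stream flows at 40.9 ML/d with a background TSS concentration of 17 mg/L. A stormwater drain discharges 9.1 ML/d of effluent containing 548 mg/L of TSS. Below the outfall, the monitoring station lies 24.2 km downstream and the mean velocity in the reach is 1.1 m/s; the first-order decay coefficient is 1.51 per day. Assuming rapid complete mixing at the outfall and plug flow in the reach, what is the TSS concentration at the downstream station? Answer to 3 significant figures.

77.4 mg/L

Flow-weighted average: C = (40.90·17.00 + 9.100·548.0) / 50.00 = 5682/50.00 = 113.6 mg/L.
Travel time t = 24.2·1000 / 1.1 = 22000 s = 6.111 h.
Decay over the reach: 113.6·exp(−kt) = 113.6·0.6808 = 77.37 mg/L.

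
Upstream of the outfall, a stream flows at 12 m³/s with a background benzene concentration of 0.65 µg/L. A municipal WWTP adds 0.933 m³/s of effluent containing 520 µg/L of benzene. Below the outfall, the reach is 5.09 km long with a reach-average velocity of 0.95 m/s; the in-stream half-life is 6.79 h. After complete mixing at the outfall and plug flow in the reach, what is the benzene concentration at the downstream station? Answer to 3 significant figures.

Mass balance: C = (12.00·0.6500 + 0.9330·520.0) / 12.93 = 493.0/12.93 = 38.12 µg/L.
Travel time t = 5.09·1000 / 0.95 = 5358 s = 1.488 h.
Half-life 6.79 h → k = ln 2 / 6.79 = 0.1021 h⁻¹ = 2.450 d⁻¹.
After decay, C = 38.12 × e^(−kt) = 38.12 × 0.8590 = 32.74 µg/L.

32.7 µg/L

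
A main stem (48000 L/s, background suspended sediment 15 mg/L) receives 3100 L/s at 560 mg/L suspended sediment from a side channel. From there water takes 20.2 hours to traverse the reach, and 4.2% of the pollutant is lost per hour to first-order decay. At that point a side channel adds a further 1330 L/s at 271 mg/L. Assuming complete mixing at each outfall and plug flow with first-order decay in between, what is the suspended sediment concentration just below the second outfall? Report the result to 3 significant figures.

26.6 mg/L

Mixed concentration C = ΣQC/ΣQ = (48000·15.00 + 3100·560.0) / 51100 = 2456000/51100 = 48.06 mg/L; combined flow 51100 L/s.
4.2%/h lost → k = −ln(1 − 0.042) = 0.04291 h⁻¹.
Decay over the reach: 48.06·exp(−kt) = 48.06·0.4203 = 20.20 mg/L.
Second outfall: C = (51100·20.20 + 1330·271.0)/52430 = 26.56 mg/L.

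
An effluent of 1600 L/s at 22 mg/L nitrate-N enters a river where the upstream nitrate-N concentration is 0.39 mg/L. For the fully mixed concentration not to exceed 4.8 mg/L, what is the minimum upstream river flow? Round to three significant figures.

6240 L/s

Set C_mix = 4.8: (Q·0.3900 + 1600·22.00) / (Q + 1600) = 4.8
→ Q = 1600·(22.00 − 4.8)/(4.8 − 0.3900) = 6240 L/s.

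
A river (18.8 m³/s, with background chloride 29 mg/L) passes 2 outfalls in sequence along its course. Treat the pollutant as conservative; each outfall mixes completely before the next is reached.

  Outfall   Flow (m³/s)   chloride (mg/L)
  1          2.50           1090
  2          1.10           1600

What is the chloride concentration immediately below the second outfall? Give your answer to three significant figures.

225 mg/L

Outfall 1: combined Q = 21.30 m³/s; C = (18.80·29.00 + 2.500·1090)/21.30 = 153.5 mg/L.
Outfall 2: combined Q = 22.40 m³/s; C = (21.30·153.5 + 1.100·1600)/22.40 = 224.6 mg/L.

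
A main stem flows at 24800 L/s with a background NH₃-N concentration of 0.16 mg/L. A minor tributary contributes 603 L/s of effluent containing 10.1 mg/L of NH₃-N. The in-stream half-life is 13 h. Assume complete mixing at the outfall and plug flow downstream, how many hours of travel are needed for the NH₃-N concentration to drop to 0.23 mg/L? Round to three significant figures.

10.2 h

Conservation of mass: C = (24800·0.1600 + 603.0·10.10) / 25400 = 10060/25400 = 0.3959 mg/L.
Half-life 13 h → k = ln 2 / 13 = 0.05332 h⁻¹ = 1.280 d⁻¹.
0.3959·exp(−k·t) = 0.23 → t = ln(0.3959/0.23)/k = 36680 s = 10.19 h.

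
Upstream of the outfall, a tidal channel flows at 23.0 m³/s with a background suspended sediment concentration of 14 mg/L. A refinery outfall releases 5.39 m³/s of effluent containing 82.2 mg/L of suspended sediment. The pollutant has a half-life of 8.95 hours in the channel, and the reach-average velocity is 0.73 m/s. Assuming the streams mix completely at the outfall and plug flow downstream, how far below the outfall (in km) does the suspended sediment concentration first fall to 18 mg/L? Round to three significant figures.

Conservation of mass: C = (23.00·14.00 + 5.390·82.20) / 28.39 = 765.1/28.39 = 26.95 mg/L.
Half-life 8.95 h → k = ln 2 / 8.95 = 0.07745 h⁻¹ = 1.859 d⁻¹.
Set 26.95·exp(−k·t) = 18 → t = ln(26.95/18)/k = 18760 s = 5.211 h.
Distance = v·t = 0.73·18760 = 13690 m = 13.69 km.

13.7 km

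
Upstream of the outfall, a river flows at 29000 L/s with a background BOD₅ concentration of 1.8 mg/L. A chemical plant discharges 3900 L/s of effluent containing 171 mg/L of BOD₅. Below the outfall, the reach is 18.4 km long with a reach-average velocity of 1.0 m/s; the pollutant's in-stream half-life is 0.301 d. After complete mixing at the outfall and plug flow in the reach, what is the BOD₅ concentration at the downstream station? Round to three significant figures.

Mass balance: C = (29000·1.800 + 3900·171.0) / 32900 = 719100/32900 = 21.86 mg/L.
Travel time t = 18.4·1000 / 1.0 = 18400 s = 5.111 h.
Half-life 0.301 d → k = ln 2 / 0.301 = 2.303 d⁻¹.
First-order decay: C = 21.86·exp(−k·t) = 21.86·0.6124 = 13.38 mg/L.

13.4 mg/L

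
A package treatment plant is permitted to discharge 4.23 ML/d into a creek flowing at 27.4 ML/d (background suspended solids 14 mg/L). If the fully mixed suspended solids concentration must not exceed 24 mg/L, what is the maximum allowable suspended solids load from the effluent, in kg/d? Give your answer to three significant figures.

376 kg/d

Mass balance at the limit: 27.40·14.00 + 4.230·Cₑ = 31.63·24 → Cₑ = 88.78 mg/L.
4.230 ML/d = 0.04896 m³/s. Load = 0.04896 m³/s × 88.78 g/m³ × 86 400 s/d = 375.5 kg/d.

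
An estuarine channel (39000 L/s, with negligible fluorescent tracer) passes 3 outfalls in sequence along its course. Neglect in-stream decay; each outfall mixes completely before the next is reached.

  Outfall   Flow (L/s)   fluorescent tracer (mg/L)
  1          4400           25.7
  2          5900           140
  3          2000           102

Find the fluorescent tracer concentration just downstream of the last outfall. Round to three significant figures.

Below outfall 1: Q → 43400 L/s, C = (39000·0 + 4400·25.70)/43400 = 2.606 mg/L.
Below outfall 2: Q → 49300 L/s, C = (43400·2.606 + 5900·140.0)/49300 = 19.05 mg/L.
Below outfall 3: Q → 51300 L/s, C = (49300·19.05 + 2000·102.0)/51300 = 22.28 mg/L.

22.3 mg/L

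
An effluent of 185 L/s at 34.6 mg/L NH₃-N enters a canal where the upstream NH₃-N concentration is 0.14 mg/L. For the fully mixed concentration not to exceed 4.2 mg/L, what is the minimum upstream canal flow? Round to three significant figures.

1390 L/s

Set C_mix = 4.2: (Q·0.1400 + 185.0·34.60) / (Q + 185.0) = 4.2
→ Q = 185.0·(34.60 − 4.2)/(4.2 − 0.1400) = 1385 L/s.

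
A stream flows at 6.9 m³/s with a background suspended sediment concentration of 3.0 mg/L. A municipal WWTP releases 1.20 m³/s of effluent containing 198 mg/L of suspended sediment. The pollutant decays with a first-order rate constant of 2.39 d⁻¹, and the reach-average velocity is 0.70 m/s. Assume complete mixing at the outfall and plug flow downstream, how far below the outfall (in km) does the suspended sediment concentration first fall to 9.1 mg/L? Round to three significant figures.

31.7 km

Mass balance: C = (6.900·3.000 + 1.200·198.0) / 8.100 = 258.3/8.100 = 31.89 mg/L.
Set 31.89·exp(−k·t) = 9.1 → t = ln(31.89/9.1)/k = 45330 s = 12.59 h.
Distance = v·t = 0.70·45330 = 31730 m = 31.73 km.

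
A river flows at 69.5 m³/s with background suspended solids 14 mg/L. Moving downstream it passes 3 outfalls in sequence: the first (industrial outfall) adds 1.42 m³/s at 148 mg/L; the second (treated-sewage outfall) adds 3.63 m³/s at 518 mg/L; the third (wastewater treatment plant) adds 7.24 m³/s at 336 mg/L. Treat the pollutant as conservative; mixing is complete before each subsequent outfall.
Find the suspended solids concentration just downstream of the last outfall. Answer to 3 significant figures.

67.2 mg/L

Outfall 1: combined Q = 70.92 m³/s; C = (69.50·14.00 + 1.420·148.0)/70.92 = 16.68 mg/L.
Outfall 2: combined Q = 74.55 m³/s; C = (70.92·16.68 + 3.630·518.0)/74.55 = 41.09 mg/L.
Outfall 3: combined Q = 81.79 m³/s; C = (74.55·41.09 + 7.240·336.0)/81.79 = 67.20 mg/L.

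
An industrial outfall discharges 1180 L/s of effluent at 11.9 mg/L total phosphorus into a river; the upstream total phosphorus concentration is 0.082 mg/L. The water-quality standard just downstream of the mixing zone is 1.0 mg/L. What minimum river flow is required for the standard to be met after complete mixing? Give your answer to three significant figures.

14000 L/s

Set C_mix = 1.0: (Q·0.08200 + 1180·11.90) / (Q + 1180) = 1.0
→ Q = 1180·(11.90 − 1.0)/(1.0 − 0.08200) = 14010 L/s.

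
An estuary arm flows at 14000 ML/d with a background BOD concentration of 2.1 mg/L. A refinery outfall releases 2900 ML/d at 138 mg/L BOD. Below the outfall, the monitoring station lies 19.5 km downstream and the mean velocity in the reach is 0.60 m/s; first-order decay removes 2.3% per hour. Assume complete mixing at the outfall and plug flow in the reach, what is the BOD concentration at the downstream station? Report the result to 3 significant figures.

20.6 mg/L

Flow-weighted average: C = (14000·2.100 + 2900·138.0) / 16900 = 429600/16900 = 25.42 mg/L.
Travel time t = 19.5·1000 / 0.60 = 32500 s = 9.028 h.
2.3%/h lost → k = −ln(1 − 0.023) = 0.02327 h⁻¹.
First-order decay: C = 25.42·exp(−k·t) = 25.42·0.8105 = 20.60 mg/L.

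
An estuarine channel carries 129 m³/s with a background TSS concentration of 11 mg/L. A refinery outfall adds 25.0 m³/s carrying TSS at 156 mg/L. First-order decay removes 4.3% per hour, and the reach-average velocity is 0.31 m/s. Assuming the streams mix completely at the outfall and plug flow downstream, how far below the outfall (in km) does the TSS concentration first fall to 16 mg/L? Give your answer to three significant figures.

19.5 km

Conservation of mass: C = (129.0·11.00 + 25.00·156.0) / 154.0 = 5319/154.0 = 34.54 mg/L.
4.3%/h lost → k = −ln(1 − 0.043) = 0.04395 h⁻¹.
Set 34.54·exp(−k·t) = 16 → t = ln(34.54/16)/k = 63030 s = 17.51 h.
Distance = v·t = 0.31·63030 = 19540 m = 19.54 km.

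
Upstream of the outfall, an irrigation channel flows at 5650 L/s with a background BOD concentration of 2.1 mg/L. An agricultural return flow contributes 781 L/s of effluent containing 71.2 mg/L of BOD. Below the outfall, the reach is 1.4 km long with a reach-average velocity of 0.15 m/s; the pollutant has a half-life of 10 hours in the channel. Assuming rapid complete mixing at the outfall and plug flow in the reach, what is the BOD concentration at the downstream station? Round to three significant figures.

8.77 mg/L

Flow-weighted average: C = (5650·2.100 + 781.0·71.20) / 6431 = 67470/6431 = 10.49 mg/L.
Travel time t = 1.4·1000 / 0.15 = 9333 s = 2.593 h.
Half-life 10 h → k = ln 2 / 10 = 0.06931 h⁻¹ = 1.664 d⁻¹.
After decay, C = 10.49 × e^(−kt) = 10.49 × 0.8355 = 8.766 mg/L.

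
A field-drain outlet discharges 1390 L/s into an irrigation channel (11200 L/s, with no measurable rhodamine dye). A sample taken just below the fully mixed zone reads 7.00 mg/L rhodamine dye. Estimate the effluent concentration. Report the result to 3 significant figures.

63.4 mg/L

Mass balance: 11200·0 + 1390·Cₑ = 12590·7.000
→ Cₑ = (12590·7.000 − 11200·0) / 1390 = 63.40 mg/L.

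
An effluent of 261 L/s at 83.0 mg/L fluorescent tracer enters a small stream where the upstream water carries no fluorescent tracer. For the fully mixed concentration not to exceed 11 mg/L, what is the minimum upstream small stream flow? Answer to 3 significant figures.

1710 L/s

Set C_mix = 11: (Q·0 + 261.0·83.00) / (Q + 261.0) = 11
→ Q = 261.0·(83.00 − 11)/(11 − 0) = 1708 L/s.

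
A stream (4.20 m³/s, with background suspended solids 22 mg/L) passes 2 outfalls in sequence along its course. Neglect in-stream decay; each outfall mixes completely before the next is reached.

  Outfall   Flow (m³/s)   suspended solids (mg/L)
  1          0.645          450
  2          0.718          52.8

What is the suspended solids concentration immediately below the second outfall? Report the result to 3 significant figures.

75.6 mg/L

Outfall 1: combined Q = 4.845 m³/s; C = (4.200·22.00 + 0.6450·450.0)/4.845 = 78.98 mg/L.
Outfall 2: combined Q = 5.563 m³/s; C = (4.845·78.98 + 0.7180·52.80)/5.563 = 75.60 mg/L.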